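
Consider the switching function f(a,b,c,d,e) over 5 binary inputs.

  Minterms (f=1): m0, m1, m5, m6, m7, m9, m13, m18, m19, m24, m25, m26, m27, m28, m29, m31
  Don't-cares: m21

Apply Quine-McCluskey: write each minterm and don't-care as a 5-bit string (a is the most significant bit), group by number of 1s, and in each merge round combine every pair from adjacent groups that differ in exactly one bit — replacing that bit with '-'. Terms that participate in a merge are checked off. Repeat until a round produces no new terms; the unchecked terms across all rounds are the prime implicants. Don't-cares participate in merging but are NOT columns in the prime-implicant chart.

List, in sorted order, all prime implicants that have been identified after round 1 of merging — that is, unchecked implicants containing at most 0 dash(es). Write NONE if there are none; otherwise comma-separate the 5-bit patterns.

NONE

size-2^0 implicants → 00000(✓)  00001(✓)  00101(✓)  00110(✓)  00111(✓)  01001(✓)  01101(✓)  10010(✓)  10011(✓)  10101(✓)  11000(✓)  11001(✓)  11010(✓)  11011(✓)  11100(✓)  11101(✓)  11111(✓)
size-2^1 implicants → -0101(✓)  -1001(✓)  -1101(✓)  0-001(✓)  0-101(✓)  00-01(✓)  0000-  001-1  0011-  01-01(✓)  1-010(✓)  1-011(✓)  1-101(✓)  1001-(✓)  11-00(✓)  11-01(✓)  11-11(✓)  110-0(✓)  110-1(✓)  1100-(✓)  1101-(✓)  111-1(✓)  1110-(✓)
size-2^2 implicants → --101  -1-01  0--01  1-01-  11--1  11-0-  110--
Unchecked terms (primes): --101, -1-01, 0--01, 0000-, 001-1, 0011-, 1-01-, 11--1, 11-0-, 110--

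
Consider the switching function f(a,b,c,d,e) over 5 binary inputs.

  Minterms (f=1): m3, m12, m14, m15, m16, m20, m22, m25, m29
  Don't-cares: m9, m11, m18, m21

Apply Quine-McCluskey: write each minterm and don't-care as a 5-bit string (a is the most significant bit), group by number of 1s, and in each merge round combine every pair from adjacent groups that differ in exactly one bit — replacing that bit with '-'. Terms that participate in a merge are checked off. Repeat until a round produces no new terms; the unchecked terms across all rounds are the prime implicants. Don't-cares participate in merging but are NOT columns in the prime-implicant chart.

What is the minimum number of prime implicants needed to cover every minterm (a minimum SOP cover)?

5

Round 0: 00011✓ 01001✓ 01011✓ 01100✓ 01110✓ 01111✓ 10000✓ 10010✓ 10100✓ 10101✓ 10110✓ 11001✓ 11101✓
Round 1: -1001 0-011 01-11 010-1 011-0 0111- 1-101 10-00✓ 10-10✓ 100-0✓ 101-0✓ 1010- 11-01
Round 2: 10--0
PIs = {-1001, 0-011, 01-11, 010-1, 011-0, 0111-, 1-101, 10--0, 1010-, 11-01}
Coverage chart:
  m3: 0-011 ←essential
  m12: 011-0 ←essential
  m14: 011-0,0111-
  m15: 01-11,0111-
  m16: 10--0 ←essential
  m20: 10--0,1010-
  m22: 10--0 ←essential
  m25: -1001,11-01
  m29: 1-101,11-01
Essential: 0-011, 011-0, 10--0
Petrick residual → 01-11, 11-01
Min cover (5 terms): a'c'de + a'bde + a'bce' + ab'e' + abd'e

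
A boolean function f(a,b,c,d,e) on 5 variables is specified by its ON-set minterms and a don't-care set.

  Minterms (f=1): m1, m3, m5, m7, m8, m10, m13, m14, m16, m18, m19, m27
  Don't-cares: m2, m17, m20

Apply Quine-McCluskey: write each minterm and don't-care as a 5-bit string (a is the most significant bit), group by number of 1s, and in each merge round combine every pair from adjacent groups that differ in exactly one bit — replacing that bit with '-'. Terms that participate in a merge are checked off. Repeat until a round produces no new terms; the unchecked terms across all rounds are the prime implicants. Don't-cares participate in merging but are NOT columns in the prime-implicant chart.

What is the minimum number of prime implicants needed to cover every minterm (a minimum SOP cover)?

Round 0: 00001✓ 00010✓ 00011✓ 00101✓ 00111✓ 01000✓ 01010✓ 01101✓ 01110✓ 10000✓ 10001✓ 10010✓ 10011✓ 10100✓ 11011✓
Round 1: -0001✓ -0010✓ -0011✓ 0-010 0-101 00-01✓ 00-11✓ 000-1✓ 0001-✓ 001-1✓ 01-10 010-0 1-011 10-00 100-0✓ 100-1✓ 1000-✓ 1001-✓
Round 2: -00-1 -001- 00--1 100--
PIs = {-00-1, -001-, 0-010, 0-101, 00--1, 01-10, 010-0, 1-011, 10-00, 100--}
Coverage chart:
  m1: -00-1,00--1
  m3: -00-1,-001-,00--1
  m5: 0-101,00--1
  m7: 00--1 ←essential
  m8: 010-0 ←essential
  m10: 0-010,01-10,010-0
  m13: 0-101 ←essential
  m14: 01-10 ←essential
  m16: 10-00,100--
  m18: -001-,100--
  m19: -00-1,-001-,1-011,100--
  m27: 1-011 ←essential
Essential: 0-101, 00--1, 01-10, 010-0, 1-011
Petrick residual → 100--
Min cover (6 terms): a'cd'e + a'b'e + a'bde' + a'bc'e' + ac'de + ab'c'

6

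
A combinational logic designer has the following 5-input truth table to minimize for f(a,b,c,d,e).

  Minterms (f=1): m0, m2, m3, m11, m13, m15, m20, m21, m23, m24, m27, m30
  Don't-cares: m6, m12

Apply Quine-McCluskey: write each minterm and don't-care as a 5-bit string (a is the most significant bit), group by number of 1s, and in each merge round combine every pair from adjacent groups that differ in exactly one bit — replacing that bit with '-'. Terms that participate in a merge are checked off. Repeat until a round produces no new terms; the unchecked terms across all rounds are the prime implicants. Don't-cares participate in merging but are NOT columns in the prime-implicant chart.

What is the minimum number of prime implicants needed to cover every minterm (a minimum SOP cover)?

size-2^0 implicants → 00000(✓)  00010(✓)  00011(✓)  00110(✓)  01011(✓)  01100(✓)  01101(✓)  01111(✓)  10100(✓)  10101(✓)  10111(✓)  11000  11011(✓)  11110
size-2^1 implicants → -1011  0-011  00-10  000-0  0001-  01-11  011-1  0110-  101-1  1010-
Unchecked terms (primes): -1011, 0-011, 00-10, 000-0, 0001-, 01-11, 011-1, 0110-, 101-1, 1010-, 11000, 11110
Minterm coverage:
  m0 ⊆ 000-0 [E]
  m2 ⊆ 00-10,000-0,0001-
  m3 ⊆ 0-011,0001-
  m11 ⊆ -1011,0-011,01-11
  m13 ⊆ 011-1,0110-
  m15 ⊆ 01-11,011-1
  m20 ⊆ 1010- [E]
  m21 ⊆ 101-1,1010-
  m23 ⊆ 101-1 [E]
  m24 ⊆ 11000 [E]
  m27 ⊆ -1011 [E]
  m30 ⊆ 11110 [E]
E = {-1011, 000-0, 101-1, 1010-, 11000, 11110}
Petrick residual → 0-011, 011-1
Cover = bc'de + a'c'de + a'b'c'e' + a'bce + ab'ce + ab'cd' + abc'd'e' + abcde'  |cover|=8

8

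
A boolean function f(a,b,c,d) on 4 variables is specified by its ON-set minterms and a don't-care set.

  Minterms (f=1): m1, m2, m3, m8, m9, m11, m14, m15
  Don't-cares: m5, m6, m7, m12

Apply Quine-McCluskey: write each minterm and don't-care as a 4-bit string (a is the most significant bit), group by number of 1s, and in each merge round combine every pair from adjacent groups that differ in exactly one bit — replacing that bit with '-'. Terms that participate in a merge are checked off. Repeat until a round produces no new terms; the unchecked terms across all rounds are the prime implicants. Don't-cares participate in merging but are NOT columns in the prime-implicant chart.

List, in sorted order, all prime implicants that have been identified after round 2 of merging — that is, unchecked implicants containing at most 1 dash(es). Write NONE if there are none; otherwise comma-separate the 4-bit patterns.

1-00, 100-, 11-0

[col 0] 0001*, 0010*, 0011*, 0101*, 0110*, 0111*, 1000*, 1001*, 1011*, 1100*, 1110*, 1111*
[col 1] -001*, -011*, -110*, -111*, 0-01*, 0-10*, 0-11*, 00-1*, 001-*, 01-1*, 011-*, 1-00, 1-11*, 10-1*, 100-, 11-0, 111-*
[col 2] --11, -0-1, -11-, 0--1, 0-1-
Prime implicants: --11, -0-1, -11-, 0--1, 0-1-, 1-00, 100-, 11-0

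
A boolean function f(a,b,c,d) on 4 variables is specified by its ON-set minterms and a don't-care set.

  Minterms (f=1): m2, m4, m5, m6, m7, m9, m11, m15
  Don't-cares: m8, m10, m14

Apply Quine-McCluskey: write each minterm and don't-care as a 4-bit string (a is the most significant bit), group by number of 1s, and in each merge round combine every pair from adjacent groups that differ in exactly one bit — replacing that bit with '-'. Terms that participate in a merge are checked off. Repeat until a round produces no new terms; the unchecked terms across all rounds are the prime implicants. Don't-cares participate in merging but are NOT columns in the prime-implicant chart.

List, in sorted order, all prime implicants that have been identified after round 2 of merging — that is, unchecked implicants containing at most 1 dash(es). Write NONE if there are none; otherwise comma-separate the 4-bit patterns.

NONE

[col 0] 0010*, 0100*, 0101*, 0110*, 0111*, 1000*, 1001*, 1010*, 1011*, 1110*, 1111*
[col 1] -010*, -110*, -111*, 0-10*, 01-0*, 01-1*, 010-*, 011-*, 1-10*, 1-11*, 10-0*, 10-1*, 100-*, 101-*, 111-*
[col 2] --10, -11-, 01--, 1-1-, 10--
Prime implicants: --10, -11-, 01--, 1-1-, 10--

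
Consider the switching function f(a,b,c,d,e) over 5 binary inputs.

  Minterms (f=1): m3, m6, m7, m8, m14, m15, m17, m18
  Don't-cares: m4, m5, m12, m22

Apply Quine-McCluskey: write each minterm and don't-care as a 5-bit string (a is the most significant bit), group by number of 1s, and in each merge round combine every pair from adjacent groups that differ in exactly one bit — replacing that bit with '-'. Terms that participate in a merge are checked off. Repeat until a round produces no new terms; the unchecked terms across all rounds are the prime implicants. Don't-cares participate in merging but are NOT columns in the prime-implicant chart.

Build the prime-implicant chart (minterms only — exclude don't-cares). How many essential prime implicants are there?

5

size-2^0 implicants → 00011(✓)  00100(✓)  00101(✓)  00110(✓)  00111(✓)  01000(✓)  01100(✓)  01110(✓)  01111(✓)  10001  10010(✓)  10110(✓)
size-2^1 implicants → -0110  0-100(✓)  0-110(✓)  0-111(✓)  00-11  001-0(✓)  001-1(✓)  0010-(✓)  0011-(✓)  01-00  011-0(✓)  0111-(✓)  10-10
size-2^2 implicants → 0-1-0  0-11-  001--
Unchecked terms (primes): -0110, 0-1-0, 0-11-, 00-11, 001--, 01-00, 10-10, 10001
Minterm coverage:
  m3 ⊆ 00-11 [E]
  m6 ⊆ -0110,0-1-0,0-11-,001--
  m7 ⊆ 0-11-,00-11,001--
  m8 ⊆ 01-00 [E]
  m14 ⊆ 0-1-0,0-11-
  m15 ⊆ 0-11- [E]
  m17 ⊆ 10001 [E]
  m18 ⊆ 10-10 [E]
E = {0-11-, 00-11, 01-00, 10-10, 10001}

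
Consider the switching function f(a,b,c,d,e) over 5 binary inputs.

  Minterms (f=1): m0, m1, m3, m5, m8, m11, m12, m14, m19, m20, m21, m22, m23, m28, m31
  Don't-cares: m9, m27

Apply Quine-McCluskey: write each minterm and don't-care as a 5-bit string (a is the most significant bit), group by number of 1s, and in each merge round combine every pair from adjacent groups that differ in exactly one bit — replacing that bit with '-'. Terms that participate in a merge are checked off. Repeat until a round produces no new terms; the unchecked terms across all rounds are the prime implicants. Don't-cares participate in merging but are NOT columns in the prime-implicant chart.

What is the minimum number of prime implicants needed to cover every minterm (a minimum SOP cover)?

7

size-2^0 implicants → 00000(✓)  00001(✓)  00011(✓)  00101(✓)  01000(✓)  01001(✓)  01011(✓)  01100(✓)  01110(✓)  10011(✓)  10100(✓)  10101(✓)  10110(✓)  10111(✓)  11011(✓)  11100(✓)  11111(✓)
size-2^1 implicants → -0011(✓)  -0101  -1011(✓)  -1100  0-000(✓)  0-001(✓)  0-011(✓)  00-01  000-1(✓)  0000-(✓)  01-00  010-1(✓)  0100-(✓)  011-0  1-011(✓)  1-100  1-111(✓)  10-11(✓)  101-0(✓)  101-1(✓)  1010-(✓)  1011-(✓)  11-11(✓)
size-2^2 implicants → --011  0-0-1  0-00-  1--11  101--
Unchecked terms (primes): --011, -0101, -1100, 0-0-1, 0-00-, 00-01, 01-00, 011-0, 1--11, 1-100, 101--
Minterm coverage:
  m0 ⊆ 0-00- [E]
  m1 ⊆ 0-0-1,0-00-,00-01
  m3 ⊆ --011,0-0-1
  m5 ⊆ -0101,00-01
  m8 ⊆ 0-00-,01-00
  m11 ⊆ --011,0-0-1
  m12 ⊆ -1100,01-00,011-0
  m14 ⊆ 011-0 [E]
  m19 ⊆ --011,1--11
  m20 ⊆ 1-100,101--
  m21 ⊆ -0101,101--
  m22 ⊆ 101-- [E]
  m23 ⊆ 1--11,101--
  m28 ⊆ -1100,1-100
  m31 ⊆ 1--11 [E]
E = {0-00-, 011-0, 1--11, 101--}
Petrick residual → --011, -0101, -1100
Cover = c'de + b'cd'e + bcd'e' + a'c'd' + a'bce' + ade + ab'c  |cover|=7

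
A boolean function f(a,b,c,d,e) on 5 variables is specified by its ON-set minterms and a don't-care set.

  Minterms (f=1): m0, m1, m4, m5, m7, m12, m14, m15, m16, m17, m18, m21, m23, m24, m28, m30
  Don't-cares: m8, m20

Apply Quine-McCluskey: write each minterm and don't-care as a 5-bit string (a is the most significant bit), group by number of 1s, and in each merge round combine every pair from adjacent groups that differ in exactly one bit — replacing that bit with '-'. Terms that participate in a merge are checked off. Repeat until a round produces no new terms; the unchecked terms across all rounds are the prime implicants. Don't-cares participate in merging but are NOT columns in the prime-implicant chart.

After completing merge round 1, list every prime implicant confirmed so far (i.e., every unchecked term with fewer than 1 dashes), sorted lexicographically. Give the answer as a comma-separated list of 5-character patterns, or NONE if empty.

Round 0: 00000✓ 00001✓ 00100✓ 00101✓ 00111✓ 01000✓ 01100✓ 01110✓ 01111✓ 10000✓ 10001✓ 10010✓ 10100✓ 10101✓ 10111✓ 11000✓ 11100✓ 11110✓
Round 1: -0000✓ -0001✓ -0100✓ -0101✓ -0111✓ -1000✓ -1100✓ -1110✓ 0-000✓ 0-100✓ 0-111 00-00✓ 00-01✓ 0000-✓ 001-1✓ 0010-✓ 01-00✓ 011-0✓ 0111- 1-000✓ 1-100✓ 10-00✓ 10-01✓ 100-0 1000-✓ 101-1✓ 1010-✓ 11-00✓ 111-0✓
Round 2: --000✓ --100✓ -0-00✓ -0-01✓ -000-✓ -01-1 -010-✓ -1-00✓ -11-0 0--00✓ 00-0-✓ 1--00✓ 10-0-✓
Round 3: ---00 -0-0-
PIs = {---00, -0-0-, -01-1, -11-0, 0-111, 0111-, 100-0}

NONE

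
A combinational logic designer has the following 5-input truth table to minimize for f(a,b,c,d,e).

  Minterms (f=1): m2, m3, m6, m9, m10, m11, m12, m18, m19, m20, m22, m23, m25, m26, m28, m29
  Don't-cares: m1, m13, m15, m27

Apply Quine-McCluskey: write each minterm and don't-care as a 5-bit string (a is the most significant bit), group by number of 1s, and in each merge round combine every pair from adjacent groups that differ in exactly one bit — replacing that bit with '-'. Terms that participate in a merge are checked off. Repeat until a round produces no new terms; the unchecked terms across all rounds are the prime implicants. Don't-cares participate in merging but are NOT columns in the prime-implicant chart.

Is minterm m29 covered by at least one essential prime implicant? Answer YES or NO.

Round 0: 00001✓ 00010✓ 00011✓ 00110✓ 01001✓ 01010✓ 01011✓ 01100✓ 01101✓ 01111✓ 10010✓ 10011✓ 10100✓ 10110✓ 10111✓ 11001✓ 11010✓ 11011✓ 11100✓ 11101✓
Round 1: -0010✓ -0011✓ -0110✓ -1001✓ -1010✓ -1011✓ -1100✓ -1101✓ 0-001✓ 0-010✓ 0-011✓ 00-10✓ 000-1✓ 0001-✓ 01-01✓ 01-11✓ 010-1✓ 0101-✓ 011-1✓ 0110-✓ 1-010✓ 1-011✓ 1-100 10-10✓ 10-11✓ 1001-✓ 101-0 1011-✓ 11-01✓ 110-1✓ 1101-✓ 1110-✓
Round 2: --010✓ --011✓ -0-10 -001-✓ -1-01 -10-1 -101-✓ -110- 0-0-1 0-01-✓ 01--1 1-01-✓ 10-1-
Round 3: --01-
PIs = {--01-, -0-10, -1-01, -10-1, -110-, 0-0-1, 01--1, 1-100, 10-1-, 101-0}
Coverage chart:
  m2: --01-,-0-10
  m3: --01-,0-0-1
  m6: -0-10 ←essential
  m9: -1-01,-10-1,0-0-1,01--1
  m10: --01- ←essential
  m11: --01-,-10-1,0-0-1,01--1
  m12: -110- ←essential
  m18: --01-,-0-10,10-1-
  m19: --01-,10-1-
  m20: 1-100,101-0
  m22: -0-10,10-1-,101-0
  m23: 10-1- ←essential
  m25: -1-01,-10-1
  m26: --01- ←essential
  m28: -110-,1-100
  m29: -1-01,-110-
Essential: --01-, -0-10, -110-, 10-1-

YES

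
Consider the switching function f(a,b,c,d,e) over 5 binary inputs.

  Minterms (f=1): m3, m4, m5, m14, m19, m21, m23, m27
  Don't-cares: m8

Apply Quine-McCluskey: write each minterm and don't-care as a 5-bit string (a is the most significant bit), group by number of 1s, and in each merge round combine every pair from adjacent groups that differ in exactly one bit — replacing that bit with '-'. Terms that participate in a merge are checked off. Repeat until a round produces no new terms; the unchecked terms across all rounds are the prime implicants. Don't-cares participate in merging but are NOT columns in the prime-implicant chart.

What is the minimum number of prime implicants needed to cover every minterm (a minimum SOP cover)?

[col 0] 00011*, 00100*, 00101*, 01000, 01110, 10011*, 10101*, 10111*, 11011*
[col 1] -0011, -0101, 0010-, 1-011, 10-11, 101-1
Prime implicants: -0011, -0101, 0010-, 01000, 01110, 1-011, 10-11, 101-1
PI chart (minterm → PIs covering it):
  3 | -0011  (sole → essential)
  4 | 0010-  (sole → essential)
  5 | -0101,0010-
  14 | 01110  (sole → essential)
  19 | -0011,1-011,10-11
  21 | -0101,101-1
  23 | 10-11,101-1
  27 | 1-011  (sole → essential)
Essential prime implicants: -0011, 0010-, 01110, 1-011
Petrick residual → 101-1
Minimum SOP uses 5 PIs: b'c'de + a'b'cd' + a'bcde' + ac'de + ab'ce

5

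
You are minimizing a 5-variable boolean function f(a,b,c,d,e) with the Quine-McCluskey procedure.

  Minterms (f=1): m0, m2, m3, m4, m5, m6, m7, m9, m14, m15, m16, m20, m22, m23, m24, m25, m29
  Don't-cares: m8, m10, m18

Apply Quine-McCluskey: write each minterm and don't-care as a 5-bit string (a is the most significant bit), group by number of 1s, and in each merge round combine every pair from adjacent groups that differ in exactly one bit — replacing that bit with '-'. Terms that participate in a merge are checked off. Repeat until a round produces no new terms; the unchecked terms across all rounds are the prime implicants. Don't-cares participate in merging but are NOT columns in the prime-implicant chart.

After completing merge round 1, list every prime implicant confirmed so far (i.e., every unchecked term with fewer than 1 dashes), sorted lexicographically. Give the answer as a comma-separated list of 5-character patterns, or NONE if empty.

NONE

[col 0] 00000*, 00010*, 00011*, 00100*, 00101*, 00110*, 00111*, 01000*, 01001*, 01010*, 01110*, 01111*, 10000*, 10010*, 10100*, 10110*, 10111*, 11000*, 11001*, 11101*
[col 1] -0000*, -0010*, -0100*, -0110*, -0111*, -1000*, -1001*, 0-000*, 0-010*, 0-110*, 0-111*, 00-00*, 00-10*, 00-11*, 000-0*, 0001-*, 001-0*, 001-1*, 0010-*, 0011-*, 01-10*, 010-0*, 0100-*, 0111-*, 1-000*, 10-00*, 10-10*, 100-0*, 101-0*, 1011-*, 11-01, 1100-*
[col 2] --000, -0-00*, -0-10*, -00-0*, -01-0*, -011-, -100-, 0--10, 0-0-0, 0-11-, 00--0*, 00-1-, 001--, 10--0*
[col 3] -0--0
Prime implicants: --000, -0--0, -011-, -100-, 0--10, 0-0-0, 0-11-, 00-1-, 001--, 11-01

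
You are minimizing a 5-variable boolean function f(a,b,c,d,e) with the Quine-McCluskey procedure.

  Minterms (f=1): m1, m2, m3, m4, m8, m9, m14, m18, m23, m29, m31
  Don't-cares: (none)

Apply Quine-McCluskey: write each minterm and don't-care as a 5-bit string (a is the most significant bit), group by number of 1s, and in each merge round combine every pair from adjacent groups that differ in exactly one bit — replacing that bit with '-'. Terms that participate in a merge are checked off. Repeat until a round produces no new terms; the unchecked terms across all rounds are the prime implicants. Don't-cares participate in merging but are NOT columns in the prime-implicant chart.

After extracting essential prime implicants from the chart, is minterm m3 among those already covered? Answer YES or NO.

NO

size-2^0 implicants → 00001(✓)  00010(✓)  00011(✓)  00100  01000(✓)  01001(✓)  01110  10010(✓)  10111(✓)  11101(✓)  11111(✓)
size-2^1 implicants → -0010  0-001  000-1  0001-  0100-  1-111  111-1
Unchecked terms (primes): -0010, 0-001, 000-1, 0001-, 00100, 0100-, 01110, 1-111, 111-1
Minterm coverage:
  m1 ⊆ 0-001,000-1
  m2 ⊆ -0010,0001-
  m3 ⊆ 000-1,0001-
  m4 ⊆ 00100 [E]
  m8 ⊆ 0100- [E]
  m9 ⊆ 0-001,0100-
  m14 ⊆ 01110 [E]
  m18 ⊆ -0010 [E]
  m23 ⊆ 1-111 [E]
  m29 ⊆ 111-1 [E]
  m31 ⊆ 1-111,111-1
E = {-0010, 00100, 0100-, 01110, 1-111, 111-1}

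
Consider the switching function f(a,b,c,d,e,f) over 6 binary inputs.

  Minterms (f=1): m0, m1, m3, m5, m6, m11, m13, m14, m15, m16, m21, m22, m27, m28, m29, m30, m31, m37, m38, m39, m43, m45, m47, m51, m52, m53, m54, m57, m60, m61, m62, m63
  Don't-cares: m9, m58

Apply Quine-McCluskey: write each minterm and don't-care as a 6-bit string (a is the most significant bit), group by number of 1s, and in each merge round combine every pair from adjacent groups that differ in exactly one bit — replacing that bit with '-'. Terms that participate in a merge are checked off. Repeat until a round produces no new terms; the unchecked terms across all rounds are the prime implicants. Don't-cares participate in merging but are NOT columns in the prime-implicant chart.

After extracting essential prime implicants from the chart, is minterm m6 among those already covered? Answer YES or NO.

NO

Round 0: 000000✓ 000001✓ 000011✓ 000101✓ 000110✓ 001001✓ 001011✓ 001101✓ 001110✓ 001111✓ 010000✓ 010101✓ 010110✓ 011011✓ 011100✓ 011101✓ 011110✓ 011111✓ 100101✓ 100110✓ 100111✓ 101011✓ 101101✓ 101111✓ 110011 110100✓ 110101✓ 110110✓ 111001✓ 111010✓ 111100✓ 111101✓ 111110✓ 111111✓
Round 1: -00101✓ -00110✓ -01011✓ -01101✓ -01111✓ -10101✓ -10110✓ -11100✓ -11101✓ -11110✓ -11111✓ 0-0000 0-0101✓ 0-0110✓ 0-1011✓ 0-1101✓ 0-1110✓ 0-1111✓ 00-001✓ 00-011✓ 00-101✓ 00-110✓ 000-01✓ 0000-1✓ 00000- 001-01✓ 001-11✓ 0010-1✓ 0011-1✓ 00111-✓ 01-101✓ 01-110✓ 011-11✓ 0111-0✓ 0111-1✓ 01110-✓ 01111-✓ 1-0101✓ 1-0110✓ 1-1101✓ 1-1111✓ 10-101✓ 10-111✓ 1001-1✓ 10011- 101-11✓ 1011-1✓ 11-100✓ 11-101✓ 11-110✓ 1101-0✓ 11010-✓ 111-01 111-10 1111-0✓ 1111-1✓ 11110-✓ 11111-✓
Round 2: --0101✓ --0110 --1101✓ --1111✓ -0-101✓ -01-11 -011-1✓ -1-101✓ -1-110 -111-0✓ -111-1✓ -1110-✓ -1111-✓ 0--101✓ 0--110 0-1-11 0-11-1✓ 0-111- 00--01 00-0-1 001--1 0111--✓ 1--101✓ 1-11-1✓ 10-1-1 11-1-0 11-10- 1111--✓
Round 3: ---101 --11-1 -111--
PIs = {---101, --0110, --11-1, -01-11, -1-110, -111--, 0--110, 0-0000, 0-1-11, 0-111-, 00--01, 00-0-1, 00000-, 001--1, 10-1-1, 10011-, 11-1-0, 11-10-, 110011, 111-01, 111-10}
Coverage chart:
  m0: 0-0000,00000-
  m1: 00--01,00-0-1,00000-
  m3: 00-0-1 ←essential
  m5: ---101,00--01
  m6: --0110,0--110
  m11: -01-11,0-1-11,00-0-1,001--1
  m13: ---101,--11-1,00--01,001--1
  m14: 0--110,0-111-
  m15: --11-1,-01-11,0-1-11,0-111-,001--1
  m16: 0-0000 ←essential
  m21: ---101 ←essential
  m22: --0110,-1-110,0--110
  m27: 0-1-11 ←essential
  m28: -111-- ←essential
  m29: ---101,--11-1,-111--
  m30: -1-110,-111--,0--110,0-111-
  m31: --11-1,-111--,0-1-11,0-111-
  m37: ---101,10-1-1
  m38: --0110,10011-
  m39: 10-1-1,10011-
  m43: -01-11 ←essential
  m45: ---101,--11-1,10-1-1
  m47: --11-1,-01-11,10-1-1
  m51: 110011 ←essential
  m52: 11-1-0,11-10-
  m53: ---101,11-10-
  m54: --0110,-1-110,11-1-0
  m57: 111-01 ←essential
  m60: -111--,11-1-0,11-10-
  m61: ---101,--11-1,-111--,11-10-,111-01
  m62: -1-110,-111--,11-1-0,111-10
  m63: --11-1,-111--
Essential: ---101, -01-11, -111--, 0-0000, 0-1-11, 00-0-1, 110011, 111-01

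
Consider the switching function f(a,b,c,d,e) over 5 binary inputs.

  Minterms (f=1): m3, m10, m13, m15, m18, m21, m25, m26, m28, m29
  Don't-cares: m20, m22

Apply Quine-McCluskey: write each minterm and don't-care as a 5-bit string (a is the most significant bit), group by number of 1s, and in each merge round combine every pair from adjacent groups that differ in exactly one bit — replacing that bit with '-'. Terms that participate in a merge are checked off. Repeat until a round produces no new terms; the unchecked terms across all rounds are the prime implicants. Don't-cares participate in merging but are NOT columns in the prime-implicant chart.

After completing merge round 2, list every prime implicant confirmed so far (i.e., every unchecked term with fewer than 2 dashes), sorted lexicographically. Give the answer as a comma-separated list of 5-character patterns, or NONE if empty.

Round 0: 00011 01010✓ 01101✓ 01111✓ 10010✓ 10100✓ 10101✓ 10110✓ 11001✓ 11010✓ 11100✓ 11101✓
Round 1: -1010 -1101 011-1 1-010 1-100✓ 1-101✓ 10-10 101-0 1010-✓ 11-01 1110-✓
Round 2: 1-10-
PIs = {-1010, -1101, 00011, 011-1, 1-010, 1-10-, 10-10, 101-0, 11-01}

-1010, -1101, 00011, 011-1, 1-010, 10-10, 101-0, 11-01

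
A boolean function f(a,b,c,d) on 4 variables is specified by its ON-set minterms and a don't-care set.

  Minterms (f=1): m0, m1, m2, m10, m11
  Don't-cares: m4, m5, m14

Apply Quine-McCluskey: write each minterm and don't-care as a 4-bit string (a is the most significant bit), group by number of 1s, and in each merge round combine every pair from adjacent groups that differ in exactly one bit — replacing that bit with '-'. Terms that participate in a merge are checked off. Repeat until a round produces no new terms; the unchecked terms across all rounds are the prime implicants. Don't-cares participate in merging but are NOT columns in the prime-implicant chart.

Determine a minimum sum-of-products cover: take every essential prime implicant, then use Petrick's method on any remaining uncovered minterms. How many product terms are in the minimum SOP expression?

3

[col 0] 0000*, 0001*, 0010*, 0100*, 0101*, 1010*, 1011*, 1110*
[col 1] -010, 0-00*, 0-01*, 00-0, 000-*, 010-*, 1-10, 101-
[col 2] 0-0-
Prime implicants: -010, 0-0-, 00-0, 1-10, 101-
PI chart (minterm → PIs covering it):
  0 | 0-0-,00-0
  1 | 0-0-  (sole → essential)
  2 | -010,00-0
  10 | -010,1-10,101-
  11 | 101-  (sole → essential)
Essential prime implicants: 0-0-, 101-
Petrick residual → -010
Minimum SOP uses 3 PIs: b'cd' + a'c' + ab'c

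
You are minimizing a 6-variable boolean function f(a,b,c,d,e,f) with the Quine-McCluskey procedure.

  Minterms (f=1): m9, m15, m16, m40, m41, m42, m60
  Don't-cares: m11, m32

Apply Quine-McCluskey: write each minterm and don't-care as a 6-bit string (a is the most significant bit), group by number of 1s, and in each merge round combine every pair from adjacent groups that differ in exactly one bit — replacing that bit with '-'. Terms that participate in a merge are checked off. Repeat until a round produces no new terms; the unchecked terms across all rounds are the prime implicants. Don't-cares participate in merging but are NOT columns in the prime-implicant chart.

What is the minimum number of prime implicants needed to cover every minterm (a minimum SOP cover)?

size-2^0 implicants → 001001(✓)  001011(✓)  001111(✓)  010000  100000(✓)  101000(✓)  101001(✓)  101010(✓)  111100
size-2^1 implicants → -01001  001-11  0010-1  10-000  1010-0  10100-
Unchecked terms (primes): -01001, 001-11, 0010-1, 010000, 10-000, 1010-0, 10100-, 111100
Minterm coverage:
  m9 ⊆ -01001,0010-1
  m15 ⊆ 001-11 [E]
  m16 ⊆ 010000 [E]
  m40 ⊆ 10-000,1010-0,10100-
  m41 ⊆ -01001,10100-
  m42 ⊆ 1010-0 [E]
  m60 ⊆ 111100 [E]
E = {001-11, 010000, 1010-0, 111100}
Petrick residual → -01001
Cover = b'cd'e'f + a'b'cef + a'bc'd'e'f' + ab'cd'f' + abcde'f'  |cover|=5

5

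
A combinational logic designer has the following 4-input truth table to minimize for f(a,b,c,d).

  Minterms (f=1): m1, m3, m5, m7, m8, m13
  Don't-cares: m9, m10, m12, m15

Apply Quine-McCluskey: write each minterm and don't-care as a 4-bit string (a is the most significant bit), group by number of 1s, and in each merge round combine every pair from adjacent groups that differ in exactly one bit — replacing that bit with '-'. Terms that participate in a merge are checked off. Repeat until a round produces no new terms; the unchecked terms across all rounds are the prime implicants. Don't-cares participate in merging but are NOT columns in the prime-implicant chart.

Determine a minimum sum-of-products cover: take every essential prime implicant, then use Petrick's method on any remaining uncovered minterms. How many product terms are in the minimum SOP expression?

[col 0] 0001*, 0011*, 0101*, 0111*, 1000*, 1001*, 1010*, 1100*, 1101*, 1111*
[col 1] -001*, -101*, -111*, 0-01*, 0-11*, 00-1*, 01-1*, 1-00*, 1-01*, 10-0, 100-*, 11-1*, 110-*
[col 2] --01, -1-1, 0--1, 1-0-
Prime implicants: --01, -1-1, 0--1, 1-0-, 10-0
PI chart (minterm → PIs covering it):
  1 | --01,0--1
  3 | 0--1  (sole → essential)
  5 | --01,-1-1,0--1
  7 | -1-1,0--1
  8 | 1-0-,10-0
  13 | --01,-1-1,1-0-
Essential prime implicants: 0--1
Petrick residual → 1-0-
Minimum SOP uses 2 PIs: a'd + ac'

2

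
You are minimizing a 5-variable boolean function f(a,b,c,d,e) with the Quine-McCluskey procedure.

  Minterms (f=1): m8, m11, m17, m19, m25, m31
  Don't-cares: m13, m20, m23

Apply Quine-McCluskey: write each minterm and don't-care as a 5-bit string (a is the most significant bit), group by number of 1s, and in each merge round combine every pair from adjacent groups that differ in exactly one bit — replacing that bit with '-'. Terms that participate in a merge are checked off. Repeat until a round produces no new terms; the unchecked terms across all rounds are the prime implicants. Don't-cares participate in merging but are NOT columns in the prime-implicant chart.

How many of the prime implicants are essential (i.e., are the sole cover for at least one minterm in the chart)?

Round 0: 01000 01011 01101 10001✓ 10011✓ 10100 10111✓ 11001✓ 11111✓
Round 1: 1-001 1-111 10-11 100-1
PIs = {01000, 01011, 01101, 1-001, 1-111, 10-11, 100-1, 10100}
Coverage chart:
  m8: 01000 ←essential
  m11: 01011 ←essential
  m17: 1-001,100-1
  m19: 10-11,100-1
  m25: 1-001 ←essential
  m31: 1-111 ←essential
Essential: 01000, 01011, 1-001, 1-111

4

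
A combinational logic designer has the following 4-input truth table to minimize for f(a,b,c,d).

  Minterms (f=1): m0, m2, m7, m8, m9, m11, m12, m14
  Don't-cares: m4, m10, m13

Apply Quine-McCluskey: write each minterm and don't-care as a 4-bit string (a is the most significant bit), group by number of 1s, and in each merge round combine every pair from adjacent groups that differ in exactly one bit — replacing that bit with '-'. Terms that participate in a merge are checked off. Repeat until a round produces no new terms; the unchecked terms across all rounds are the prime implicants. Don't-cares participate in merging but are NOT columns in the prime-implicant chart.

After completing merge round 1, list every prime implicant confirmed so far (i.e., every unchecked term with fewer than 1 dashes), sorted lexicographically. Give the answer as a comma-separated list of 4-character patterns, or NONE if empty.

0111

[col 0] 0000*, 0010*, 0100*, 0111, 1000*, 1001*, 1010*, 1011*, 1100*, 1101*, 1110*
[col 1] -000*, -010*, -100*, 0-00*, 00-0*, 1-00*, 1-01*, 1-10*, 10-0*, 10-1*, 100-*, 101-*, 11-0*, 110-*
[col 2] --00, -0-0, 1--0, 1-0-, 10--
Prime implicants: --00, -0-0, 0111, 1--0, 1-0-, 10--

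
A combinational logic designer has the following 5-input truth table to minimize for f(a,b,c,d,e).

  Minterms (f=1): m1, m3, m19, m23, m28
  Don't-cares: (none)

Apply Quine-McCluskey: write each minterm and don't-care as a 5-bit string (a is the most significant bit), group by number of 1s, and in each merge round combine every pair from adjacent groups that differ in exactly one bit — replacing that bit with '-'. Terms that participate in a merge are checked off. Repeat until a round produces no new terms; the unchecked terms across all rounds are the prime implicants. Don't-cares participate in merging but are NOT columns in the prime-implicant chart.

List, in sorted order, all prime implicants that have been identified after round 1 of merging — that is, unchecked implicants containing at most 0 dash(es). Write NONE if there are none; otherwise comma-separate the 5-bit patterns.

size-2^0 implicants → 00001(✓)  00011(✓)  10011(✓)  10111(✓)  11100
size-2^1 implicants → -0011  000-1  10-11
Unchecked terms (primes): -0011, 000-1, 10-11, 11100

11100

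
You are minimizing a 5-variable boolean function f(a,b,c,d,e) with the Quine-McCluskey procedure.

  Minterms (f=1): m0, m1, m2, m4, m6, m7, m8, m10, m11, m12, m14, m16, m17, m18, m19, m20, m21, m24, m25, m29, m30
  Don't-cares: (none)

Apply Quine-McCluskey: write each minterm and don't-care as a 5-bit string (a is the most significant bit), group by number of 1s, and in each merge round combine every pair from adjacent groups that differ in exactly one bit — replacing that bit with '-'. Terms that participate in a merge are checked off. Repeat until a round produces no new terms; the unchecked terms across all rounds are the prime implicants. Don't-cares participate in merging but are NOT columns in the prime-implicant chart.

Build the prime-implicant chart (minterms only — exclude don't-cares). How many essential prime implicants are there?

7

[col 0] 00000*, 00001*, 00010*, 00100*, 00110*, 00111*, 01000*, 01010*, 01011*, 01100*, 01110*, 10000*, 10001*, 10010*, 10011*, 10100*, 10101*, 11000*, 11001*, 11101*, 11110*
[col 1] -0000*, -0001*, -0010*, -0100*, -1000*, -1110, 0-000*, 0-010*, 0-100*, 0-110*, 00-00*, 00-10*, 000-0*, 0000-*, 001-0*, 0011-, 01-00*, 01-10*, 010-0*, 0101-, 011-0*, 1-000*, 1-001*, 1-101*, 10-00*, 10-01*, 100-0*, 100-1*, 1000-*, 1001-*, 1010-*, 11-01*, 1100-*
[col 2] --000, -0-00, -00-0, -000-, 0--00*, 0--10*, 0-0-0*, 0-1-0*, 00--0*, 01--0*, 1--01, 1-00-, 10-0-, 100--
[col 3] 0---0
Prime implicants: --000, -0-00, -00-0, -000-, -1110, 0---0, 0011-, 0101-, 1--01, 1-00-, 10-0-, 100--
PI chart (minterm → PIs covering it):
  0 | --000,-0-00,-00-0,-000-,0---0
  1 | -000-  (sole → essential)
  2 | -00-0,0---0
  4 | -0-00,0---0
  6 | 0---0,0011-
  7 | 0011-  (sole → essential)
  8 | --000,0---0
  10 | 0---0,0101-
  11 | 0101-  (sole → essential)
  12 | 0---0  (sole → essential)
  14 | -1110,0---0
  16 | --000,-0-00,-00-0,-000-,1-00-,10-0-,100--
  17 | -000-,1--01,1-00-,10-0-,100--
  18 | -00-0,100--
  19 | 100--  (sole → essential)
  20 | -0-00,10-0-
  21 | 1--01,10-0-
  24 | --000,1-00-
  25 | 1--01,1-00-
  29 | 1--01  (sole → essential)
  30 | -1110  (sole → essential)
Essential prime implicants: -000-, -1110, 0---0, 0011-, 0101-, 1--01, 100--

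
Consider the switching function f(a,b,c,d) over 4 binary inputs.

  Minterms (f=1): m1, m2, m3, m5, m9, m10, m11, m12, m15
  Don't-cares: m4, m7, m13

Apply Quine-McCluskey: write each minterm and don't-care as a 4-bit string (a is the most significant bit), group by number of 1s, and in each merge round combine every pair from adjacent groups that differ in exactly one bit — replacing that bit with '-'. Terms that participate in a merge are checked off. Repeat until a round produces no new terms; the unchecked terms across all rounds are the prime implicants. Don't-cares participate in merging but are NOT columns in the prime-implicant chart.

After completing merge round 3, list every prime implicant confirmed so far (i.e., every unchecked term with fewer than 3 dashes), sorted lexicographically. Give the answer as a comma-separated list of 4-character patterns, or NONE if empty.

-01-, -10-

size-2^0 implicants → 0001(✓)  0010(✓)  0011(✓)  0100(✓)  0101(✓)  0111(✓)  1001(✓)  1010(✓)  1011(✓)  1100(✓)  1101(✓)  1111(✓)
size-2^1 implicants → -001(✓)  -010(✓)  -011(✓)  -100(✓)  -101(✓)  -111(✓)  0-01(✓)  0-11(✓)  00-1(✓)  001-(✓)  01-1(✓)  010-(✓)  1-01(✓)  1-11(✓)  10-1(✓)  101-(✓)  11-1(✓)  110-(✓)
size-2^2 implicants → --01(✓)  --11(✓)  -0-1(✓)  -01-  -1-1(✓)  -10-  0--1(✓)  1--1(✓)
size-2^3 implicants → ---1
Unchecked terms (primes): ---1, -01-, -10-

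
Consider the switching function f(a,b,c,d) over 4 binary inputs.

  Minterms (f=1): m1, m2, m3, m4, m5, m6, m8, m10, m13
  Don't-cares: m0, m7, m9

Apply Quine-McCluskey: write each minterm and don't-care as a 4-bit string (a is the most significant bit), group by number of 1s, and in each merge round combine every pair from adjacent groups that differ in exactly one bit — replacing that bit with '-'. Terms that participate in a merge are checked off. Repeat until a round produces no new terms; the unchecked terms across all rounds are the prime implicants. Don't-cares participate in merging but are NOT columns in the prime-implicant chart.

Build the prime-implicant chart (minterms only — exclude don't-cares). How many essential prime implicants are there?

3

size-2^0 implicants → 0000(✓)  0001(✓)  0010(✓)  0011(✓)  0100(✓)  0101(✓)  0110(✓)  0111(✓)  1000(✓)  1001(✓)  1010(✓)  1101(✓)
size-2^1 implicants → -000(✓)  -001(✓)  -010(✓)  -101(✓)  0-00(✓)  0-01(✓)  0-10(✓)  0-11(✓)  00-0(✓)  00-1(✓)  000-(✓)  001-(✓)  01-0(✓)  01-1(✓)  010-(✓)  011-(✓)  1-01(✓)  10-0(✓)  100-(✓)
size-2^2 implicants → --01  -0-0  -00-  0--0(✓)  0--1(✓)  0-0-(✓)  0-1-(✓)  00--(✓)  01--(✓)
size-2^3 implicants → 0---
Unchecked terms (primes): --01, -0-0, -00-, 0---
Minterm coverage:
  m1 ⊆ --01,-00-,0---
  m2 ⊆ -0-0,0---
  m3 ⊆ 0--- [E]
  m4 ⊆ 0--- [E]
  m5 ⊆ --01,0---
  m6 ⊆ 0--- [E]
  m8 ⊆ -0-0,-00-
  m10 ⊆ -0-0 [E]
  m13 ⊆ --01 [E]
E = {--01, -0-0, 0---}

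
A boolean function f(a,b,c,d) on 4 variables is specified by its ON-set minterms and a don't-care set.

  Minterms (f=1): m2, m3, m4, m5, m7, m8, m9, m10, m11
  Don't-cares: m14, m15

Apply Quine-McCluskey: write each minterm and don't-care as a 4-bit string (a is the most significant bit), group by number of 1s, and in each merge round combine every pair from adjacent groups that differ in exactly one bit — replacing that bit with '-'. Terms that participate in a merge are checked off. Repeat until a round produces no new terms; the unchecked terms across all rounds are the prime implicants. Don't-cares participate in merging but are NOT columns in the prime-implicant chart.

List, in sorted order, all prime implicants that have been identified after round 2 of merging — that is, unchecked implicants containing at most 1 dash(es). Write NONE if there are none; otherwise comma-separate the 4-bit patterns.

size-2^0 implicants → 0010(✓)  0011(✓)  0100(✓)  0101(✓)  0111(✓)  1000(✓)  1001(✓)  1010(✓)  1011(✓)  1110(✓)  1111(✓)
size-2^1 implicants → -010(✓)  -011(✓)  -111(✓)  0-11(✓)  001-(✓)  01-1  010-  1-10(✓)  1-11(✓)  10-0(✓)  10-1(✓)  100-(✓)  101-(✓)  111-(✓)
size-2^2 implicants → --11  -01-  1-1-  10--
Unchecked terms (primes): --11, -01-, 01-1, 010-, 1-1-, 10--

01-1, 010-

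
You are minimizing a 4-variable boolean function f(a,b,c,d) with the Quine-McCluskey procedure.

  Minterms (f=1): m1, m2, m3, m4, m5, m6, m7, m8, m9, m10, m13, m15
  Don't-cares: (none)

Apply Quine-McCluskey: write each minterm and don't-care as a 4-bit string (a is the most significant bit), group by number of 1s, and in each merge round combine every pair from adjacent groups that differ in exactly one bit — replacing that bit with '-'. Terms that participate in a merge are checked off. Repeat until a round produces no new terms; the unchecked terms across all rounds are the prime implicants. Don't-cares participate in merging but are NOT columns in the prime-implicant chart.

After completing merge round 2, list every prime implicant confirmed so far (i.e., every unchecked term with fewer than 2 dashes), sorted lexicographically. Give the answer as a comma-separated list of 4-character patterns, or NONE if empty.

-010, 10-0, 100-

size-2^0 implicants → 0001(✓)  0010(✓)  0011(✓)  0100(✓)  0101(✓)  0110(✓)  0111(✓)  1000(✓)  1001(✓)  1010(✓)  1101(✓)  1111(✓)
size-2^1 implicants → -001(✓)  -010  -101(✓)  -111(✓)  0-01(✓)  0-10(✓)  0-11(✓)  00-1(✓)  001-(✓)  01-0(✓)  01-1(✓)  010-(✓)  011-(✓)  1-01(✓)  10-0  100-  11-1(✓)
size-2^2 implicants → --01  -1-1  0--1  0-1-  01--
Unchecked terms (primes): --01, -010, -1-1, 0--1, 0-1-, 01--, 10-0, 100-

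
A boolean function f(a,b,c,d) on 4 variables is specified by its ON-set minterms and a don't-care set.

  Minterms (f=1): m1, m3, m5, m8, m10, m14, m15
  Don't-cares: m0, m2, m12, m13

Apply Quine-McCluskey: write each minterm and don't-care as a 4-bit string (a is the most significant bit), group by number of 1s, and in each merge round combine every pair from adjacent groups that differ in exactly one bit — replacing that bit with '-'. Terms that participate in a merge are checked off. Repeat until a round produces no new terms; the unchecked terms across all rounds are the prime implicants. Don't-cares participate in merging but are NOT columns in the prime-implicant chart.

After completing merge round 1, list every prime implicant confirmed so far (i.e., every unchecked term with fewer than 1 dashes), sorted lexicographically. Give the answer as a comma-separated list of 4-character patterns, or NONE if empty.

NONE

[col 0] 0000*, 0001*, 0010*, 0011*, 0101*, 1000*, 1010*, 1100*, 1101*, 1110*, 1111*
[col 1] -000*, -010*, -101, 0-01, 00-0*, 00-1*, 000-*, 001-*, 1-00*, 1-10*, 10-0*, 11-0*, 11-1*, 110-*, 111-*
[col 2] -0-0, 00--, 1--0, 11--
Prime implicants: -0-0, -101, 0-01, 00--, 1--0, 11--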